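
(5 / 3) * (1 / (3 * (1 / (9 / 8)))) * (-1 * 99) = -495 / 8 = -61.88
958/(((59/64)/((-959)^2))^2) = 3318943702249627648/3481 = 953445476084351.52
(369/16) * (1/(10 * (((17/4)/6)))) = 1107/340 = 3.26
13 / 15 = 0.87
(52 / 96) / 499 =13 / 11976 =0.00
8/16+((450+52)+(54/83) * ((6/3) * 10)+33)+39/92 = 4191675/7636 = 548.94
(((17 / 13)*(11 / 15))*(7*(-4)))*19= -99484 / 195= -510.17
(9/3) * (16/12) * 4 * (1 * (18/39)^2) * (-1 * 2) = -1152/169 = -6.82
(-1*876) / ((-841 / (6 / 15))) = 1752 / 4205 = 0.42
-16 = -16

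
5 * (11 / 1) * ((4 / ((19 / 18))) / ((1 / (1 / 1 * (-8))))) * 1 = -31680 / 19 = -1667.37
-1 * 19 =-19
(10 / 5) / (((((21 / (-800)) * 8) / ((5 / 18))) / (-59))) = 29500 / 189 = 156.08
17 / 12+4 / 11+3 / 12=67 / 33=2.03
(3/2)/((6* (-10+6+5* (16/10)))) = 1/16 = 0.06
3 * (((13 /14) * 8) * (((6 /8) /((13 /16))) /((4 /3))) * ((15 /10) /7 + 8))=6210 /49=126.73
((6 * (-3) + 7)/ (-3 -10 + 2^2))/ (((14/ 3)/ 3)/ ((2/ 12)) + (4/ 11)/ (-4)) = 121/ 915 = 0.13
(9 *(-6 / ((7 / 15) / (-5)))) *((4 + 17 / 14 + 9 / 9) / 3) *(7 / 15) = 3915 / 7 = 559.29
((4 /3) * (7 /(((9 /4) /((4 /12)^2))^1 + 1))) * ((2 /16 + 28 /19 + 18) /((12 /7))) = 16219 /3230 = 5.02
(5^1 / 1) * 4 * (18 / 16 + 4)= 205 / 2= 102.50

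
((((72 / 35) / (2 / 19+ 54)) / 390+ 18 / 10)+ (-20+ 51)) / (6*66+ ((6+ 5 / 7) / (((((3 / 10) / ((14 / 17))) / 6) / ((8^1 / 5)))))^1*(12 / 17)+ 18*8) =5542267733 / 112348809300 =0.05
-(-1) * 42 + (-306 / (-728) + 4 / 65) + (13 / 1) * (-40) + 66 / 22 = -863623 / 1820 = -474.52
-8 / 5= -1.60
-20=-20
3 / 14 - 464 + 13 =-6311 / 14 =-450.79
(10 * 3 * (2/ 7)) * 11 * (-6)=-3960/ 7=-565.71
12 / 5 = 2.40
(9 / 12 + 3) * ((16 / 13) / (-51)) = -20 / 221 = -0.09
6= 6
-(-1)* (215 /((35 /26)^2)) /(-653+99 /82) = -2383576 /13094515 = -0.18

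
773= 773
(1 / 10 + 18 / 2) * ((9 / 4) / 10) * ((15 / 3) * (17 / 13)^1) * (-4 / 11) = -4.87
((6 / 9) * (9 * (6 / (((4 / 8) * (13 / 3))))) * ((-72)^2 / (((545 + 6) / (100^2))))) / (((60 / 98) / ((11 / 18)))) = 11176704000 / 7163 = 1560338.41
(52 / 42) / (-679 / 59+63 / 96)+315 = 135485647 / 430269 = 314.89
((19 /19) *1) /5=1 /5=0.20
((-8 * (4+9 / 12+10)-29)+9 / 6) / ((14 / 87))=-25317 / 28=-904.18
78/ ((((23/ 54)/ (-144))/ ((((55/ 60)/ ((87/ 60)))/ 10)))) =-1111968/ 667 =-1667.12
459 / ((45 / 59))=3009 / 5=601.80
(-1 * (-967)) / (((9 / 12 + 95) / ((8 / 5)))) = 30944 / 1915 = 16.16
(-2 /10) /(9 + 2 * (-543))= 1 /5385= 0.00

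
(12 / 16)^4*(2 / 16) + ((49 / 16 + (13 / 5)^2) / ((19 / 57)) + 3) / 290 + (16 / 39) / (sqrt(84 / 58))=1124793 / 7424000 + 8*sqrt(1218) / 819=0.49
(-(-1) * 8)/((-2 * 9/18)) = -8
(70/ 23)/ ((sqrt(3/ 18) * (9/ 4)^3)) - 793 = -793 + 4480 * sqrt(6)/ 16767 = -792.35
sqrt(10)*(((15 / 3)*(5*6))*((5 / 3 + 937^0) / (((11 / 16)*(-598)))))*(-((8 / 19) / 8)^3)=3200*sqrt(10) / 22559251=0.00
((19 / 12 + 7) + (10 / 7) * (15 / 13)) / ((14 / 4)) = 11173 / 3822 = 2.92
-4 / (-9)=4 / 9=0.44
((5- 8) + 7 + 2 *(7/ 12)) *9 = 93/ 2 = 46.50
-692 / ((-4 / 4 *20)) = 173 / 5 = 34.60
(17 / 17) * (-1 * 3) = -3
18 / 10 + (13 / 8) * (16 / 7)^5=103.18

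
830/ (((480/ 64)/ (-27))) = -2988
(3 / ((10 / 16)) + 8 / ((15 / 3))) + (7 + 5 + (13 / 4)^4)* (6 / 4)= 490879 / 2560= 191.75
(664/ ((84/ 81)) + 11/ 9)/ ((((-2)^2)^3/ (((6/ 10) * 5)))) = 40415/ 1344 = 30.07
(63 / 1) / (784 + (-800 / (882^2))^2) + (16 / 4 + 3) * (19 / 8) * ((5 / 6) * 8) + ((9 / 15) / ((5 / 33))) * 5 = 58141034728093673 / 444796826685360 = 130.71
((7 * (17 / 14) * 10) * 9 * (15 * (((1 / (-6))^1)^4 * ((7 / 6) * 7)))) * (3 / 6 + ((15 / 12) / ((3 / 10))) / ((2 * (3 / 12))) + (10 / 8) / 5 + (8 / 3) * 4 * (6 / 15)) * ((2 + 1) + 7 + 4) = 2594795 / 192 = 13514.56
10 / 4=5 / 2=2.50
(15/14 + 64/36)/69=359/8694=0.04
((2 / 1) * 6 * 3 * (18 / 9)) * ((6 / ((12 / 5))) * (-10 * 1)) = -1800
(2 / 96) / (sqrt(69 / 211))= 0.04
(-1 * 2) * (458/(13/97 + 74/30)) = -333195/946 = -352.21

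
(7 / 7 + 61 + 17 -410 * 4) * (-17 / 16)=26537 / 16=1658.56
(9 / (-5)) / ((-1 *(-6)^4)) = 1 / 720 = 0.00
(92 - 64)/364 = 1/13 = 0.08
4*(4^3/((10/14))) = 1792/5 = 358.40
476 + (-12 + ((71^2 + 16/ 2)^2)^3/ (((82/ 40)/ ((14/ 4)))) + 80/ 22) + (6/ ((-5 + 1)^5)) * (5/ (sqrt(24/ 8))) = 12756247864197124793255674/ 451 - 5 * sqrt(3)/ 512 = 28284363335248613732274.20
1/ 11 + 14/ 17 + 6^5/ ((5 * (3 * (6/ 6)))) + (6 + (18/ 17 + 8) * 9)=567399/ 935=606.84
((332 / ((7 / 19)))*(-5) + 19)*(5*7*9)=-1413315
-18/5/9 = -0.40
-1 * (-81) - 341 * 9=-2988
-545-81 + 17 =-609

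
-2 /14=-1 /7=-0.14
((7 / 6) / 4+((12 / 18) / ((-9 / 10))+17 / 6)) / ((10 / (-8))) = -103 / 54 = -1.91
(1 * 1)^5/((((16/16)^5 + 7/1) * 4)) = 1/32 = 0.03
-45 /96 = -0.47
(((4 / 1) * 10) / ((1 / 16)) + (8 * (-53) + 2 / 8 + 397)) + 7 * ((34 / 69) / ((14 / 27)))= 57031 / 92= 619.90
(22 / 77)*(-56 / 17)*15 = -240 / 17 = -14.12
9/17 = 0.53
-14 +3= -11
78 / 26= 3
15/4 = 3.75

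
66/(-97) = -66/97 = -0.68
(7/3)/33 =7/99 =0.07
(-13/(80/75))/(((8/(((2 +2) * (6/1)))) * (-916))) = 585/14656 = 0.04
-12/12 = -1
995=995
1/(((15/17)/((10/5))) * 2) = 17/15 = 1.13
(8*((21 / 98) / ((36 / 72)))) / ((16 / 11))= 33 / 14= 2.36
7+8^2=71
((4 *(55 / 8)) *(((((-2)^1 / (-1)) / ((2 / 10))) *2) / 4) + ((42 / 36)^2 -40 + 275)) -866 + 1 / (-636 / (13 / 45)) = -3521257 / 7155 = -492.14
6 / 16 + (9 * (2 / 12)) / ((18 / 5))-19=-437 / 24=-18.21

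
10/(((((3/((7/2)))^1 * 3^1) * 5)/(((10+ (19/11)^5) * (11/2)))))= 9535421/87846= 108.55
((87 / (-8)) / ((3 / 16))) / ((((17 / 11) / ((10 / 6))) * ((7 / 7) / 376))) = -23518.43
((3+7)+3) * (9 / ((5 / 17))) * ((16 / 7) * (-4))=-127296 / 35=-3637.03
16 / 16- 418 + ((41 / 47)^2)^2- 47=-2261346223 / 4879681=-463.42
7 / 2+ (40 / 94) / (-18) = 2941 / 846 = 3.48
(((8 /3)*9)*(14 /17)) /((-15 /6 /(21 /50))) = -3.32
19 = 19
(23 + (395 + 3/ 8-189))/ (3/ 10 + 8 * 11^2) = 9175/ 38732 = 0.24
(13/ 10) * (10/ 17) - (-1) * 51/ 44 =1439/ 748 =1.92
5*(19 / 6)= 95 / 6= 15.83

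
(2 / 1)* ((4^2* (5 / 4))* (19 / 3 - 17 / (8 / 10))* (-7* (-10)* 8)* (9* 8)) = -24057600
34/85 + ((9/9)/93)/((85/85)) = 191/465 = 0.41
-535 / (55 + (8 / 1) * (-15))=107 / 13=8.23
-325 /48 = -6.77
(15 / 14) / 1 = 15 / 14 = 1.07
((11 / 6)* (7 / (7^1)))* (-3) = -11 / 2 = -5.50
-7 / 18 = -0.39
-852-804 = -1656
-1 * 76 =-76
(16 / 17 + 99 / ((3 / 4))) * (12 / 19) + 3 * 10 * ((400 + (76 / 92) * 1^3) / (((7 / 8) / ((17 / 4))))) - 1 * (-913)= 441305257 / 7429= 59403.05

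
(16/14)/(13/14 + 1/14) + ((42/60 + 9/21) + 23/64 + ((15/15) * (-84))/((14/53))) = -706427/2240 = -315.37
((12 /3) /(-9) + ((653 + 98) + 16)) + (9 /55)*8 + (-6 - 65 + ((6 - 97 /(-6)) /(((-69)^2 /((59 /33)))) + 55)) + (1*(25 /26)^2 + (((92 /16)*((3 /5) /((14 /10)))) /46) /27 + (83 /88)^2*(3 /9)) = 1478124954555721 /1962731010240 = 753.10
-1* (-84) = 84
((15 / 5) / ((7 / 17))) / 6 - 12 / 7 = -1 / 2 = -0.50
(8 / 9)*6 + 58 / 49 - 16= -1394 / 147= -9.48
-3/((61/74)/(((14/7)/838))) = -222/25559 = -0.01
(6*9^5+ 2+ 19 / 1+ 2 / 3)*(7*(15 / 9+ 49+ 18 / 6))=1197941269 / 9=133104585.44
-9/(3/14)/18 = -7/3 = -2.33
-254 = -254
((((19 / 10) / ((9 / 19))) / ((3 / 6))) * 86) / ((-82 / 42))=-217322 / 615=-353.37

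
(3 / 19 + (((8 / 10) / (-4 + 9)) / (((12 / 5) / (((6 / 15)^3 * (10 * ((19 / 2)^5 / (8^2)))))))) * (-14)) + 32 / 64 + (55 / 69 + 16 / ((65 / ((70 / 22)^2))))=-3949797853631 / 5499208000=-718.25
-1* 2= -2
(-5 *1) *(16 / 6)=-40 / 3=-13.33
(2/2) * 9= 9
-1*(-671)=671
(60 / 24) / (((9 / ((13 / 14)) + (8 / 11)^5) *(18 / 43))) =90027509 / 149172552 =0.60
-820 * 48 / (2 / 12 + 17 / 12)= -24858.95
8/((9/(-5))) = -40/9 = -4.44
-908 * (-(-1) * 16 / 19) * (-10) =145280 / 19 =7646.32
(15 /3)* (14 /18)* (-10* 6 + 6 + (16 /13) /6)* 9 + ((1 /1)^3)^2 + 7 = -73118 /39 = -1874.82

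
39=39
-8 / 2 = -4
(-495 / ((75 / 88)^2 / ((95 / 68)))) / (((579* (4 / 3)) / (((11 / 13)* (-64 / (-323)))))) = -3748096 / 18127525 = -0.21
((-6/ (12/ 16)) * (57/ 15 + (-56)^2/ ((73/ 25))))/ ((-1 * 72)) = 131129/ 1095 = 119.75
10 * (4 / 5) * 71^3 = 2863288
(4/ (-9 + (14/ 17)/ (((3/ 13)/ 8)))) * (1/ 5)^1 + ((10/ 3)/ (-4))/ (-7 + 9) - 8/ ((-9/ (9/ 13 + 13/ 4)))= 7298797/ 2332980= 3.13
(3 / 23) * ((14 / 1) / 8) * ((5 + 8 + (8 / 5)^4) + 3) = 74004 / 14375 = 5.15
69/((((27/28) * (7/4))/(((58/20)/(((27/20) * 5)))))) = 21344/1215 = 17.57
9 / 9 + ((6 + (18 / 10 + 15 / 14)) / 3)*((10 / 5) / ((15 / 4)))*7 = 301 / 25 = 12.04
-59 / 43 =-1.37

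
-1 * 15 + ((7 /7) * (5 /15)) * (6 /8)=-59 /4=-14.75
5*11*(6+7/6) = 2365/6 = 394.17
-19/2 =-9.50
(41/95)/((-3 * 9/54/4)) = -328/95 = -3.45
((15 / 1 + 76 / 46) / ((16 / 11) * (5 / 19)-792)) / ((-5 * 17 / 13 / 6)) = 3121833 / 161725420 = 0.02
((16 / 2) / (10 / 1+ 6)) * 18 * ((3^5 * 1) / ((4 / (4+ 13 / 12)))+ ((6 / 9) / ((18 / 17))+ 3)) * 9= 404925 / 16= 25307.81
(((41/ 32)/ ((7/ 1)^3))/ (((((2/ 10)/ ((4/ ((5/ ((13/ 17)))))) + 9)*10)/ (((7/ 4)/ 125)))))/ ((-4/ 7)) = -533/ 543200000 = -0.00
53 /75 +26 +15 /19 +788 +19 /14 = 16296223 /19950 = 816.85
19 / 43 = 0.44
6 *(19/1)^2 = 2166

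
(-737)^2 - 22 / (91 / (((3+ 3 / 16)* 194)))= 197659099 / 364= 543019.50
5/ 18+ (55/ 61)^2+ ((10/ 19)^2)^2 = 1.17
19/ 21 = 0.90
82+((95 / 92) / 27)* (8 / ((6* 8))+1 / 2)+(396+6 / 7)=12490217 / 26082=478.88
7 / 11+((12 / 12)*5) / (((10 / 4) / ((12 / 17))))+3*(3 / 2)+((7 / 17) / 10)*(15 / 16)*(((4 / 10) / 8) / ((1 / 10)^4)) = 25.85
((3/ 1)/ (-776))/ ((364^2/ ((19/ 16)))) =-57/ 1645070336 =-0.00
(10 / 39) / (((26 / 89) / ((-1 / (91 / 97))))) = -0.94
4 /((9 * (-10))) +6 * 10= 2698 /45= 59.96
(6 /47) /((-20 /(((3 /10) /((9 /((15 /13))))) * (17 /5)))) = -0.00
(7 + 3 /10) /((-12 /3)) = -73 /40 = -1.82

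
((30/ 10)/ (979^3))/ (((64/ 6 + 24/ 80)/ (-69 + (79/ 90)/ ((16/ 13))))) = -98333/ 4939283522096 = -0.00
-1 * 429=-429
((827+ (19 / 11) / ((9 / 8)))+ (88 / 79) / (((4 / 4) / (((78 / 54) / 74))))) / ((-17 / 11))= -79921789 / 149073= -536.13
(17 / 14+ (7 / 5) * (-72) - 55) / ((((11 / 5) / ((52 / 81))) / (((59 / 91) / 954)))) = -212813 / 6941781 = -0.03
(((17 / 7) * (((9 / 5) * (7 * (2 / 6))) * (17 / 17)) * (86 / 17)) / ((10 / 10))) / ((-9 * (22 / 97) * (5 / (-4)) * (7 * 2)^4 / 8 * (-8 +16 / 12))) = -4171 / 6602750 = -0.00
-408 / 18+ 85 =187 / 3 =62.33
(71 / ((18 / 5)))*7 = 138.06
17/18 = 0.94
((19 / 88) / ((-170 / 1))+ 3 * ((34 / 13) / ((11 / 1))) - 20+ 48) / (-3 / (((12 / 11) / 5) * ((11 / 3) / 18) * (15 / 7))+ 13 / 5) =-5583913 / 5620472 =-0.99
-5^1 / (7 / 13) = -65 / 7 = -9.29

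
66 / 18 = 11 / 3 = 3.67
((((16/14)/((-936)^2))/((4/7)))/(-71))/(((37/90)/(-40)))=0.00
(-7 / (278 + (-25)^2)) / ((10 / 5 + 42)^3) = -1 / 10988736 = -0.00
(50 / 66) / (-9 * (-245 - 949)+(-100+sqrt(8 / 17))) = 0.00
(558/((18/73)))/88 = 2263/88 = 25.72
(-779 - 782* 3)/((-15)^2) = -125/9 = -13.89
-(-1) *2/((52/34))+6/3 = 43/13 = 3.31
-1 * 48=-48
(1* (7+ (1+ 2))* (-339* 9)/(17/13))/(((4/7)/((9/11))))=-12493845/374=-33406.00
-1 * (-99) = 99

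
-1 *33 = -33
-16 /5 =-3.20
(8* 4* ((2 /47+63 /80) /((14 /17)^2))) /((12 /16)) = 1803938 /34545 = 52.22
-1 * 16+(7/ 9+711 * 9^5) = 41983823.78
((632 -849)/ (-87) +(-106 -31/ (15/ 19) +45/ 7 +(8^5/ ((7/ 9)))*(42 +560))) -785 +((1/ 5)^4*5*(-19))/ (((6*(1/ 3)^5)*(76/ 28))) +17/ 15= 3861289824647/ 152250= 25361509.52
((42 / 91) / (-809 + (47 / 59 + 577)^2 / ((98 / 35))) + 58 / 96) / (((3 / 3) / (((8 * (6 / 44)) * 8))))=310823139290 / 58948835803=5.27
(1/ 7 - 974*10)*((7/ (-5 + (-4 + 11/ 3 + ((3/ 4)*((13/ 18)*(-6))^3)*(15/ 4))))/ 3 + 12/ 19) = -9051716756/ 1495053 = -6054.45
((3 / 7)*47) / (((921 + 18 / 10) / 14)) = 235 / 769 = 0.31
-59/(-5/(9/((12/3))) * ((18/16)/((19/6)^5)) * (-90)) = -146089841/1749600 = -83.50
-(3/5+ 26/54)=-146/135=-1.08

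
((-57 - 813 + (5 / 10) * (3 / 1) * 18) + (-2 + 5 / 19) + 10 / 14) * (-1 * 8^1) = 898040 / 133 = 6752.18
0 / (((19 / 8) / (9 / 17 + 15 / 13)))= 0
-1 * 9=-9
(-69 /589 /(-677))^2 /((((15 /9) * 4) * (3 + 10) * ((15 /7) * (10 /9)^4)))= 218658447 /2067051415117000000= 0.00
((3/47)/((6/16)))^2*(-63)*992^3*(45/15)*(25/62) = -4761295257600/2209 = -2155407540.79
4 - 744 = -740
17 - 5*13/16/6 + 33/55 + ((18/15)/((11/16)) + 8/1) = 140809/5280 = 26.67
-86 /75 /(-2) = 0.57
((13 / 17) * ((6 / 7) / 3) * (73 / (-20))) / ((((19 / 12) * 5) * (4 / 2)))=-2847 / 56525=-0.05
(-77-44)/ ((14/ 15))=-1815/ 14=-129.64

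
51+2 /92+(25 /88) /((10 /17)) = 208491 /4048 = 51.50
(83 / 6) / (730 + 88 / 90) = 1245 / 65788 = 0.02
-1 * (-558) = 558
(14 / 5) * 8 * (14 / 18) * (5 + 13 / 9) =45472 / 405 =112.28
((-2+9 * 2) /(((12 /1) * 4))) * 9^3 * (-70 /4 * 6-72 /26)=-340443 /13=-26187.92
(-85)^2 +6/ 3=7227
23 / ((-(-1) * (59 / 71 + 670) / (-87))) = -2.98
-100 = -100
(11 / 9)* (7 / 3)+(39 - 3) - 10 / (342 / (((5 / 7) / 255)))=2371784 / 61047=38.85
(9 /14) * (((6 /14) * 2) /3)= 9 /49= 0.18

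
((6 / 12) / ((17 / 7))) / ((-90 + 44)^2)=7 / 71944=0.00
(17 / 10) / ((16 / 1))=17 / 160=0.11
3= 3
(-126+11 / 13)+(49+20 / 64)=-15775 / 208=-75.84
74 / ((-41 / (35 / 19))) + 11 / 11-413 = -323538 / 779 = -415.32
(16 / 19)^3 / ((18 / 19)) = 2048 / 3249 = 0.63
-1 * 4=-4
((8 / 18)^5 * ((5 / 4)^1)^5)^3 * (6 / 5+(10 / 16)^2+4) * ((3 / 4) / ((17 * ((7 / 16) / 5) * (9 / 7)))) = 54595947265625 / 168007163789233584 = 0.00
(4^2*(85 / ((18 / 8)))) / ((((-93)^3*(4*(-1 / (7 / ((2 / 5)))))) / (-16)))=-0.05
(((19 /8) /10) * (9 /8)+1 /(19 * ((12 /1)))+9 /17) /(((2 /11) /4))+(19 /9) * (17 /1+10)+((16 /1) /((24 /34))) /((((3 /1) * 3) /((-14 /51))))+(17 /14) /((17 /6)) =4357811581 /58605120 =74.36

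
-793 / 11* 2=-1586 / 11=-144.18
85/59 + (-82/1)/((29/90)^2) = -39116315/49619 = -788.33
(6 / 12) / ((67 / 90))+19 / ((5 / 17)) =21866 / 335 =65.27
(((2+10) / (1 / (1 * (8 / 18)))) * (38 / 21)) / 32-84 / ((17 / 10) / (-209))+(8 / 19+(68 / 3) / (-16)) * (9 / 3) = 840362711 / 81396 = 10324.37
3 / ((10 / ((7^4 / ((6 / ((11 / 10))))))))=26411 / 200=132.06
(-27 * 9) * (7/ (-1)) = 1701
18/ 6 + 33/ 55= 18/ 5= 3.60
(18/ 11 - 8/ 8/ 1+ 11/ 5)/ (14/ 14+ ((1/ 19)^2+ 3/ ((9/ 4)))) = 84474/ 69575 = 1.21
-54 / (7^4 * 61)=-54 / 146461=-0.00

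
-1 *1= -1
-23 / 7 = -3.29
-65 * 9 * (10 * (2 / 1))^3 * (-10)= 46800000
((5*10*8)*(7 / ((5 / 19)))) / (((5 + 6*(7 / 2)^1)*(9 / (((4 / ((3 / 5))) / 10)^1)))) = 30.31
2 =2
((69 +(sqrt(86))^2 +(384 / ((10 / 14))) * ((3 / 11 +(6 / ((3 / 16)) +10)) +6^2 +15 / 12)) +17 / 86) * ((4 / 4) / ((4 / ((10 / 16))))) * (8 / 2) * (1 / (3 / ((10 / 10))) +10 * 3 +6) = 7373787979 / 7568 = 974337.74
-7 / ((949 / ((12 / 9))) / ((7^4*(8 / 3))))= -537824 / 8541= -62.97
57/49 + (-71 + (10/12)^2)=-121967/1764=-69.14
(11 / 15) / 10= 11 / 150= 0.07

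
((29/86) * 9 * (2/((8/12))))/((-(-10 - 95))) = 261/3010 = 0.09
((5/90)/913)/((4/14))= 7/32868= 0.00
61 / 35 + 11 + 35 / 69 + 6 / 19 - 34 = -937619 / 45885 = -20.43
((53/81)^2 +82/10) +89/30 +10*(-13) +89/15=-7379279/65610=-112.47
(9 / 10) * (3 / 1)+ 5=7.70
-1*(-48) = 48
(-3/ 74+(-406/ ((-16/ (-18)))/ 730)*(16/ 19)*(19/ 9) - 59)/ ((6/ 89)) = -144600881/ 162060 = -892.27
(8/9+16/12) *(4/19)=80/171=0.47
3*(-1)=-3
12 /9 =4 /3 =1.33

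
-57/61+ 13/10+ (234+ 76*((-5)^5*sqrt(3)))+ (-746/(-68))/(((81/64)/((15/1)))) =102024817/279990 -237500*sqrt(3) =-410997.68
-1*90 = -90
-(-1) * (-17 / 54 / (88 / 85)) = -1445 / 4752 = -0.30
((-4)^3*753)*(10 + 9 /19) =-9590208 /19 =-504747.79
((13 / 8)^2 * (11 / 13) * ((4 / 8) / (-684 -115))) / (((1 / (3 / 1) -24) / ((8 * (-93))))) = -39897 / 907664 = -0.04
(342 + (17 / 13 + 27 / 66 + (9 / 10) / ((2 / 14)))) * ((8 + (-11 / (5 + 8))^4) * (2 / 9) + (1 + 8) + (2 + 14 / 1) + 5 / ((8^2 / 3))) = 9494.58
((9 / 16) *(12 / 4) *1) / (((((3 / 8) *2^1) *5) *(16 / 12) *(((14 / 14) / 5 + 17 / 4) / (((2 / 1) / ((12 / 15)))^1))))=135 / 712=0.19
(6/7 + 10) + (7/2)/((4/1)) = 657/56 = 11.73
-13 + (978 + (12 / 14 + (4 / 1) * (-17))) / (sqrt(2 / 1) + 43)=106091 / 12929 - 6376 * sqrt(2) / 12929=7.51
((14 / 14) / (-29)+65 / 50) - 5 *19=-27183 / 290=-93.73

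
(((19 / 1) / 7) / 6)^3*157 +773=58346887 / 74088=787.53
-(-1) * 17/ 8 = 17/ 8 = 2.12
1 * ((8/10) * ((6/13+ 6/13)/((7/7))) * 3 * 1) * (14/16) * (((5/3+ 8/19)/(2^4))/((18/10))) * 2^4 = 1666/741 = 2.25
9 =9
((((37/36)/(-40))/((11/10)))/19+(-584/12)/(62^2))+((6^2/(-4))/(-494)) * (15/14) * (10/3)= 134693225/2631925296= 0.05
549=549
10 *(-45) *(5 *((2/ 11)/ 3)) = -1500/ 11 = -136.36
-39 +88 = 49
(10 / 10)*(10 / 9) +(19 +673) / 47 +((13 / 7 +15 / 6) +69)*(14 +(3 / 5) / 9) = 31023137 / 29610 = 1047.72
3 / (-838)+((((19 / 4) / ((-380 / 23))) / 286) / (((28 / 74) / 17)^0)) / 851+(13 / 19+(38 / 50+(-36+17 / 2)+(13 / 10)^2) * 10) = -1683648694681 / 6739464160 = -249.82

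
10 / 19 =0.53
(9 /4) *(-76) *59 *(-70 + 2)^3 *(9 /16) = 1784421252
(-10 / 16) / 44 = -5 / 352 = -0.01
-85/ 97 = -0.88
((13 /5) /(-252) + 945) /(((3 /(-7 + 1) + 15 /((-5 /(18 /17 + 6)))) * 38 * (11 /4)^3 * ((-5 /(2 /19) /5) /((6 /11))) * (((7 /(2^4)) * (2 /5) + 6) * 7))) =10363739648 /141435919557933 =0.00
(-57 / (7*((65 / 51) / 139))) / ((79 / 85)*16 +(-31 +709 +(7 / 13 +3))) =-6869241 / 5386724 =-1.28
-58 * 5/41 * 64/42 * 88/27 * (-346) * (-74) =-20909250560/23247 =-899438.66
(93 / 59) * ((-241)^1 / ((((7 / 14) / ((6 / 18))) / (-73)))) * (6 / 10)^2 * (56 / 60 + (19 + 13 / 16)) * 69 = 562100625099 / 59000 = 9527129.24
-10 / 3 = -3.33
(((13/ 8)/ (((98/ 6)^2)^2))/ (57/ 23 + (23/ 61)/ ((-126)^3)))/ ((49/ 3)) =3230984133/ 5727994246933889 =0.00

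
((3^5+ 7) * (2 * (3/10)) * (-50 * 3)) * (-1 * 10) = 225000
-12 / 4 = -3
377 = 377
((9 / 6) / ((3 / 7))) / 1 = 7 / 2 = 3.50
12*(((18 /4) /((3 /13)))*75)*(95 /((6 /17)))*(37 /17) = 10281375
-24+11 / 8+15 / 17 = -2957 / 136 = -21.74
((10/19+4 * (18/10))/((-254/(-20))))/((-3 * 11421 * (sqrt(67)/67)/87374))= -128265032 * sqrt(67)/82676619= -12.70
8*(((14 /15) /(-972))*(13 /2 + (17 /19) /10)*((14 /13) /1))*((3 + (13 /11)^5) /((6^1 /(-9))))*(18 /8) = 26209276604 /26851227975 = 0.98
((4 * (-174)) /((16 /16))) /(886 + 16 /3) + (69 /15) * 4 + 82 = 665954 /6685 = 99.62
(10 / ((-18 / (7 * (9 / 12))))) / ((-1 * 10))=7 / 24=0.29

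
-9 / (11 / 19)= -171 / 11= -15.55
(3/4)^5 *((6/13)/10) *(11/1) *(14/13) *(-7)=-392931/432640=-0.91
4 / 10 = 2 / 5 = 0.40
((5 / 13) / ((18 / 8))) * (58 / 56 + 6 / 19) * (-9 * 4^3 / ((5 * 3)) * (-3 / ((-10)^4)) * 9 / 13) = 25884 / 14048125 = 0.00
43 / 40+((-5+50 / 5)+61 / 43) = 7.49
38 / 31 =1.23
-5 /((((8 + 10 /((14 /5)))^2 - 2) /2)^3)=-4705960 /269961894847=-0.00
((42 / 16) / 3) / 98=1 / 112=0.01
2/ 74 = 0.03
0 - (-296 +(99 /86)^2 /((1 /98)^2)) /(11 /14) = -321788558 /20339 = -15821.26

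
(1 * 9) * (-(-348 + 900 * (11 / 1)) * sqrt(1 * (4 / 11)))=-171936 * sqrt(11) / 11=-51840.65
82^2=6724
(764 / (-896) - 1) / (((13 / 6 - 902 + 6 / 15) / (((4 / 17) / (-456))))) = -2075 / 1952274016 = -0.00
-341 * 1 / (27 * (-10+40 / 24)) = 341 / 225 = 1.52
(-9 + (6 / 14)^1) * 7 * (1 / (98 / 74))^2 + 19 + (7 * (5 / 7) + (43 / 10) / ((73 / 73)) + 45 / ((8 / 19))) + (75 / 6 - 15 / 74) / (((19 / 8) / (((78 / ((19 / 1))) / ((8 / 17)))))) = 146.13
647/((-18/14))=-4529/9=-503.22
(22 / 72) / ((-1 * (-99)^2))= -1 / 32076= -0.00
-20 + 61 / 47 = -18.70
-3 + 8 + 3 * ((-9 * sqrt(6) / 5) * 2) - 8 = -29.45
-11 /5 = -2.20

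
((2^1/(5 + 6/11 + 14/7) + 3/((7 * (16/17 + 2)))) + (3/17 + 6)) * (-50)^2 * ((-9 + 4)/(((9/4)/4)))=-13012444000/88893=-146383.22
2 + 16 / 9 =3.78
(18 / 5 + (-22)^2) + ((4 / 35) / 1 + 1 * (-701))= -1493 / 7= -213.29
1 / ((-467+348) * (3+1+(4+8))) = -1 / 1904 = -0.00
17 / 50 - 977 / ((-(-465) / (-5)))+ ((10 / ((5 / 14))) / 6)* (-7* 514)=-26008723 / 1550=-16779.82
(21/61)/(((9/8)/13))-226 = -222.02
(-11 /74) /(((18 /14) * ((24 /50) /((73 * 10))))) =-702625 /3996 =-175.83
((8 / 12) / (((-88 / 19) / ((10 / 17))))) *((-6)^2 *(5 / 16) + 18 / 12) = -95 / 88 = -1.08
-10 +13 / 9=-77 / 9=-8.56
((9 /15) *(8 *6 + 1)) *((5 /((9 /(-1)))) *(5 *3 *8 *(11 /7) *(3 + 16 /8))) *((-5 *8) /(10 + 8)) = 308000 /9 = 34222.22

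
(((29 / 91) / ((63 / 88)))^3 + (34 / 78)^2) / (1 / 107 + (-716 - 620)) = -5609262213487 / 26935995020466987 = -0.00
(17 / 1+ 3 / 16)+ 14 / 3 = 21.85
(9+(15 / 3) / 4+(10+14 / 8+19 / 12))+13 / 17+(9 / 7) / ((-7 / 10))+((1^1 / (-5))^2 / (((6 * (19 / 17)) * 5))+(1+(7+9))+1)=320595649 / 7913500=40.51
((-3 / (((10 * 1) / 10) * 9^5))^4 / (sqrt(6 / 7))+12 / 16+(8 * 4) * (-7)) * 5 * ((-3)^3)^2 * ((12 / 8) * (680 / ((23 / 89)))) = -73871884575 / 23+75650 * sqrt(42) / 4735496038176927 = -3211821068.48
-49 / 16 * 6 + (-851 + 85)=-6275 / 8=-784.38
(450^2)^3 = 8303765625000000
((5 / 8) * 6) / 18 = 5 / 24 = 0.21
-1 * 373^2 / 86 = -139129 / 86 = -1617.78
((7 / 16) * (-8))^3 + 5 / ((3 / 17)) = -349 / 24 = -14.54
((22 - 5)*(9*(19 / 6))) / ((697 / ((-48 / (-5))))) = 6.67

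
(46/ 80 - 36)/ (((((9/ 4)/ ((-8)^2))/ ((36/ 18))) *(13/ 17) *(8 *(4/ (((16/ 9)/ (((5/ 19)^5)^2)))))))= -363547704822568096/ 3955078125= -91919222.16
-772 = -772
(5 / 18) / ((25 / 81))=9 / 10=0.90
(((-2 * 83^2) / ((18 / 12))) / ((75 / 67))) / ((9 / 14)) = -25847528 / 2025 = -12764.21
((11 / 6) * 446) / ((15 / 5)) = 2453 / 9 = 272.56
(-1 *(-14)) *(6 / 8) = 21 / 2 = 10.50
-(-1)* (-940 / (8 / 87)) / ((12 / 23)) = -156745 / 8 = -19593.12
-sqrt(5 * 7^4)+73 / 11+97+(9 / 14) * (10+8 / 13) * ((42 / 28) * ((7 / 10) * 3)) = 357879 / 2860 - 49 * sqrt(5) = 15.57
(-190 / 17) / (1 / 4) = -760 / 17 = -44.71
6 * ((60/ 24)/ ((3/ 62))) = 310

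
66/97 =0.68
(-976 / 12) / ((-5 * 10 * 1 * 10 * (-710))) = -61 / 266250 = -0.00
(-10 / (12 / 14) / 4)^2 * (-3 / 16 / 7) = -175 / 768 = -0.23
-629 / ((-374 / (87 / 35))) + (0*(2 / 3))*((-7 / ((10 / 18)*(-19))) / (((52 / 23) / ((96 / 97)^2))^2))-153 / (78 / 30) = -547203 / 10010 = -54.67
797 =797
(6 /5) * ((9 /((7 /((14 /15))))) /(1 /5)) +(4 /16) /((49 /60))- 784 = -190241 /245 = -776.49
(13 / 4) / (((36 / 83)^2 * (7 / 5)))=447785 / 36288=12.34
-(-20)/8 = 5/2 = 2.50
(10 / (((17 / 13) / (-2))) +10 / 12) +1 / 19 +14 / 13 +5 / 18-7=-757840 / 37791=-20.05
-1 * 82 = -82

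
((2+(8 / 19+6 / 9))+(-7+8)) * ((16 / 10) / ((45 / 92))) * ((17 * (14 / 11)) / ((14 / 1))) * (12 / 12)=2915296 / 141075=20.66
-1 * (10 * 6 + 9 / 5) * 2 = -618 / 5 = -123.60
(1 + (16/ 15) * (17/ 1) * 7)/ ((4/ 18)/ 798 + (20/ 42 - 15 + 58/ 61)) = -140119623/ 14865580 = -9.43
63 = 63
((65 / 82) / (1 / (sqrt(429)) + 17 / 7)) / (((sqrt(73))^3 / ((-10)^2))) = -79625 * sqrt(31317) / 13538889374 + 82957875 * sqrt(73) / 13538889374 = 0.05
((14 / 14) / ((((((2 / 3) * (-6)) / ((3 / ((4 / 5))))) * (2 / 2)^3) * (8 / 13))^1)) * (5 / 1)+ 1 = -847 / 128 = -6.62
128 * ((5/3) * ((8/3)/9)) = 5120/81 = 63.21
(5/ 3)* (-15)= -25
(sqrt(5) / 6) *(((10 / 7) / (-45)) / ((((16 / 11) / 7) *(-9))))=11 *sqrt(5) / 3888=0.01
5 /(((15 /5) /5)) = 25 /3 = 8.33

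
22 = 22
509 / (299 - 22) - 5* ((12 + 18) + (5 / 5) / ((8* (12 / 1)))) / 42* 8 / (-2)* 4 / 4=4503257 / 279216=16.13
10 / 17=0.59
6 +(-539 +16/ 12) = -1595/ 3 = -531.67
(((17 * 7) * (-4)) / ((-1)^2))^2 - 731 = 225845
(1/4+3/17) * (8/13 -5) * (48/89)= -19836/19669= -1.01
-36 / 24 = -3 / 2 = -1.50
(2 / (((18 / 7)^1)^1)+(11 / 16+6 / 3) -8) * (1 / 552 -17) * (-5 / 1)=-30635495 / 79488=-385.41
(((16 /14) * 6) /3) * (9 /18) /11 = 8 /77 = 0.10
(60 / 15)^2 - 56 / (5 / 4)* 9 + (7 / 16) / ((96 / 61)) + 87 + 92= -1596841 / 7680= -207.92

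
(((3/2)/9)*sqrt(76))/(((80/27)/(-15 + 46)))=279*sqrt(19)/80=15.20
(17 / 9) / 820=17 / 7380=0.00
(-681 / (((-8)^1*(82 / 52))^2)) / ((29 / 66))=-3797937 / 389992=-9.74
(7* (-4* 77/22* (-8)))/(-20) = -196/5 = -39.20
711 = 711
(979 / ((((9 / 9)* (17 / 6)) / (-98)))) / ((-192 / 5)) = 239855 / 272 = 881.82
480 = 480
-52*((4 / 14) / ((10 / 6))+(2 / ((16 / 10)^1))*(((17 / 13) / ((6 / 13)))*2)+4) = -61451 / 105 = -585.25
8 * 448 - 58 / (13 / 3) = 46418 / 13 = 3570.62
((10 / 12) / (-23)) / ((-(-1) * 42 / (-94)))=0.08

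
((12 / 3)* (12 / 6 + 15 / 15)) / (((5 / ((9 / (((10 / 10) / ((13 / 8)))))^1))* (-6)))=-117 / 20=-5.85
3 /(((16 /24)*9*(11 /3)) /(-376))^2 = 106032 /121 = 876.30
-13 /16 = -0.81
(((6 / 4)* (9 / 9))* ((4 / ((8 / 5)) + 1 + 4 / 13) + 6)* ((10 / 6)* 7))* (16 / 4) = 8925 / 13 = 686.54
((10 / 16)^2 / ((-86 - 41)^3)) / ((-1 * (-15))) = -5 / 393289536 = -0.00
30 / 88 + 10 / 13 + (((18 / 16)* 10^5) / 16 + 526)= 2161691 / 286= 7558.36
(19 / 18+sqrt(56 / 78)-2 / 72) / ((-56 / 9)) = -37 / 224-3 * sqrt(273) / 364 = -0.30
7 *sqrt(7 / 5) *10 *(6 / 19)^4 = 18144 *sqrt(35) / 130321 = 0.82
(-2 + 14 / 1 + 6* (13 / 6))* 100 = 2500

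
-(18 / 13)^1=-18 / 13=-1.38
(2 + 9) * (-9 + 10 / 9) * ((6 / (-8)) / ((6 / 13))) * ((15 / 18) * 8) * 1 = 50765 / 54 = 940.09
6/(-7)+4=22/7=3.14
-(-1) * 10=10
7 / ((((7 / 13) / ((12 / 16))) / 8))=78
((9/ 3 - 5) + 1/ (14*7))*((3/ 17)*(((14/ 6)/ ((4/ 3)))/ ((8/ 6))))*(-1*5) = 8775/ 3808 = 2.30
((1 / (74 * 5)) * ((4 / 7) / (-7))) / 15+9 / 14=174821 / 271950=0.64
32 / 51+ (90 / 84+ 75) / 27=7379 / 2142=3.44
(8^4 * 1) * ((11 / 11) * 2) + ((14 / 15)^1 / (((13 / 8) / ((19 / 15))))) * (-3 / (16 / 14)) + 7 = 7992163 / 975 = 8197.09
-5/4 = -1.25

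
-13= -13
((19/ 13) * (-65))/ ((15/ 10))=-190/ 3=-63.33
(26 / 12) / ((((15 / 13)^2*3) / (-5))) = -2197 / 810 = -2.71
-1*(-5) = 5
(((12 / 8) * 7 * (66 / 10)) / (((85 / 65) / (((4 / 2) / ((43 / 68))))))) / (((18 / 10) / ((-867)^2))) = 3009762756 / 43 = 69994482.70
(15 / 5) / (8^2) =3 / 64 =0.05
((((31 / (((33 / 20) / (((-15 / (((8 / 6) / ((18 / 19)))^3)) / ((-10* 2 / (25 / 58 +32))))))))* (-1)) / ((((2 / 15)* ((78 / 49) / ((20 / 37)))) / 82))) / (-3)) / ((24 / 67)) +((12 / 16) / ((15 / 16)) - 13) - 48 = 51234942112879 / 1611388480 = 31795.52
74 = 74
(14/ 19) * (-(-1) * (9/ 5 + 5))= 476/ 95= 5.01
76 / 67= 1.13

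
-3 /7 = -0.43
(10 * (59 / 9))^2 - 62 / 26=4295.15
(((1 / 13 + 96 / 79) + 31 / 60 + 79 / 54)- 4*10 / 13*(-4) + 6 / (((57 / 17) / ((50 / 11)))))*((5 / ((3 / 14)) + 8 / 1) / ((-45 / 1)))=-16.51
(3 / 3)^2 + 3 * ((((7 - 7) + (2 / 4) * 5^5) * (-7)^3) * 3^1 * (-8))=38587501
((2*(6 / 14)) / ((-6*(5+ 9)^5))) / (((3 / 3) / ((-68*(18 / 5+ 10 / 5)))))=17 / 168070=0.00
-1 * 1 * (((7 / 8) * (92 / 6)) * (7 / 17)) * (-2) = 1127 / 102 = 11.05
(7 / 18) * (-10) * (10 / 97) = -350 / 873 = -0.40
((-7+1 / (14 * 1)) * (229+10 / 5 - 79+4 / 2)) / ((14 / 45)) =-48015 / 14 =-3429.64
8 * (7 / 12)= 14 / 3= 4.67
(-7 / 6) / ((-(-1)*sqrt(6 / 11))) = -7*sqrt(66) / 36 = -1.58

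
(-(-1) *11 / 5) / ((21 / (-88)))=-968 / 105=-9.22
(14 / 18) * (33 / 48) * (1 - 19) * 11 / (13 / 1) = -847 / 104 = -8.14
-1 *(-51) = 51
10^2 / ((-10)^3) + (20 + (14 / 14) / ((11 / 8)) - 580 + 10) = -60431 / 110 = -549.37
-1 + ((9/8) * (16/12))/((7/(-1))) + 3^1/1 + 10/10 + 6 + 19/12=871/84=10.37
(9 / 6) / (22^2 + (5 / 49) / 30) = 441 / 142297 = 0.00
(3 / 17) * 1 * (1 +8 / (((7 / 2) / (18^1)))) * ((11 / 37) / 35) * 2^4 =1.01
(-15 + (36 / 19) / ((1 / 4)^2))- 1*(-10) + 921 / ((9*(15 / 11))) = 85808 / 855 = 100.36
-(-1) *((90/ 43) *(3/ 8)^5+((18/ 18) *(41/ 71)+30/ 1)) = 1530271937/ 50020352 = 30.59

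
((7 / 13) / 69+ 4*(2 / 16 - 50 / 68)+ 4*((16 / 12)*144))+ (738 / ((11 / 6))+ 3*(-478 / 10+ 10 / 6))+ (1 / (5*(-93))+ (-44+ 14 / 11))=17107400031 / 17333030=986.98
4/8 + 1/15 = 17/30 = 0.57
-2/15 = -0.13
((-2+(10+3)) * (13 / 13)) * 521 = 5731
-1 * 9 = -9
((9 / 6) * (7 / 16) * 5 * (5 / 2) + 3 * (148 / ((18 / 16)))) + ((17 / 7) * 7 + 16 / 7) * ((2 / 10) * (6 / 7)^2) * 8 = 28024385 / 65856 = 425.54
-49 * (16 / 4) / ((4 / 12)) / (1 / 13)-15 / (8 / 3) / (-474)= -9662001 / 1264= -7643.99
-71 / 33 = -2.15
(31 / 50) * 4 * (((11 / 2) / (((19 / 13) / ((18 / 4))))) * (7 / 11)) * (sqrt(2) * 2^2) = 50778 * sqrt(2) / 475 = 151.18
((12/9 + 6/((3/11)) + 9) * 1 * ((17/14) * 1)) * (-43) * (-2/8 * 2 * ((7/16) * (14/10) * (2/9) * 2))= 496349/2160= 229.79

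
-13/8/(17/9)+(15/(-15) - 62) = -8685/136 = -63.86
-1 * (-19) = 19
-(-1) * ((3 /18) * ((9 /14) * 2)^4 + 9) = 45405 /4802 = 9.46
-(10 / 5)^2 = -4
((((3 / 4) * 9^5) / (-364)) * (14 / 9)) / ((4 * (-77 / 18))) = 177147 / 16016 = 11.06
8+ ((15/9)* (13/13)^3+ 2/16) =235/24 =9.79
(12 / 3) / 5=4 / 5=0.80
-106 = -106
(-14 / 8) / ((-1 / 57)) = 399 / 4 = 99.75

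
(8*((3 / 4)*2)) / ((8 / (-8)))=-12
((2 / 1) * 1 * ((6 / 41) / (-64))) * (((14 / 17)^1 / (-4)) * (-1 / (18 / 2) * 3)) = -7 / 22304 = -0.00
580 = 580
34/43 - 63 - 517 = -579.21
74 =74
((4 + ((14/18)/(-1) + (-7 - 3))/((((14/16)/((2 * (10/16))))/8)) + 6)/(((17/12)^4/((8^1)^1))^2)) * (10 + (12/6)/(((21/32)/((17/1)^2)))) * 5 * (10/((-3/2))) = 4531222449487872000/341812114609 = 13256471.19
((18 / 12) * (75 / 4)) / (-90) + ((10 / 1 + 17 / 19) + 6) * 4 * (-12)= -246623 / 304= -811.26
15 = 15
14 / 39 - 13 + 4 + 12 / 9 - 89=-1252 / 13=-96.31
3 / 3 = 1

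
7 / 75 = 0.09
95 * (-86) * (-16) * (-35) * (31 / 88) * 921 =-16328316900 / 11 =-1484392445.45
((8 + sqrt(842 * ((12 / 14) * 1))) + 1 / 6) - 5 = 19 / 6 + 2 * sqrt(8841) / 7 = 30.03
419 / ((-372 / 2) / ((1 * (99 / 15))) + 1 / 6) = -27654 / 1849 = -14.96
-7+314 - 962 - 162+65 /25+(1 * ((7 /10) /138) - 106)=-254029 /276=-920.39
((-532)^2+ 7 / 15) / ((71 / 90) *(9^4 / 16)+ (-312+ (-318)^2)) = 135851744 / 48545037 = 2.80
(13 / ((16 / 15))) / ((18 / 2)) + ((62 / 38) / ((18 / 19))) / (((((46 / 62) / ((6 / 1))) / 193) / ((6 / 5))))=17812883 / 5520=3226.97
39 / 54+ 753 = 753.72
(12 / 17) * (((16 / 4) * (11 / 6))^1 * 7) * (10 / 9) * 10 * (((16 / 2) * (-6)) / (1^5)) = -19325.49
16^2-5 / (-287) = 73477 / 287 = 256.02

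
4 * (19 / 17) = 76 / 17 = 4.47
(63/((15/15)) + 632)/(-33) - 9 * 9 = -3368/33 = -102.06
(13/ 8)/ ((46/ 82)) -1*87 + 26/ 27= -413041/ 4968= -83.14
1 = 1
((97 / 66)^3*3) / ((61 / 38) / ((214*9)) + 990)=1855464209 / 192878353822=0.01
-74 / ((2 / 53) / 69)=-135309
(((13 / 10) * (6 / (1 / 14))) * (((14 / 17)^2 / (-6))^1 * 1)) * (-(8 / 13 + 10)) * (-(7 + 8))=-568008 / 289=-1965.43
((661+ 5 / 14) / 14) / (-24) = -1.97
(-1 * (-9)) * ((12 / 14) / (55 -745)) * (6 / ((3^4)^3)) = -2 / 15844815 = -0.00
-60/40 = -3/2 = -1.50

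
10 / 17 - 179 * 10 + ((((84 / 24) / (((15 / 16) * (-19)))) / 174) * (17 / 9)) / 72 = -122190753823 / 68285430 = -1789.41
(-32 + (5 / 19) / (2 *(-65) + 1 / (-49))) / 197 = -3873813 / 23846653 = -0.16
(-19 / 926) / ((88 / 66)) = -57 / 3704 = -0.02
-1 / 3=-0.33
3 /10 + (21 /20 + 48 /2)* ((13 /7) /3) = 2213 /140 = 15.81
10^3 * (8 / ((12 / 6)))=4000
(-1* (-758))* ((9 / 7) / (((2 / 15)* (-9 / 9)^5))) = -51165 / 7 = -7309.29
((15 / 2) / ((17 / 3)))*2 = 45 / 17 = 2.65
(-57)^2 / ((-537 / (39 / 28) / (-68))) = 718029 / 1253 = 573.05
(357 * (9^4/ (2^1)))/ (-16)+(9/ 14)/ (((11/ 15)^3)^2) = -29044765840779/ 396829664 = -73192.02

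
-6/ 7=-0.86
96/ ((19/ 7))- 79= -829/ 19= -43.63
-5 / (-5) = 1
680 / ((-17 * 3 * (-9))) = 40 / 27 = 1.48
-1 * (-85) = 85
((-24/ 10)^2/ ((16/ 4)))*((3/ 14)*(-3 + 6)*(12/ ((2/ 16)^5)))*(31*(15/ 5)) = 5924192256/ 175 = 33852527.18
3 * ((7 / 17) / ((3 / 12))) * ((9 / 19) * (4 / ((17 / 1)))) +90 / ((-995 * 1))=502938 / 1092709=0.46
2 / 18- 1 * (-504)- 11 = 4438 / 9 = 493.11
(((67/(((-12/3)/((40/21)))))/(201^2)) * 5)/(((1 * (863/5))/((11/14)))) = -1375/76497183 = -0.00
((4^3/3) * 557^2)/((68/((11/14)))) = 27301912/357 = 76475.94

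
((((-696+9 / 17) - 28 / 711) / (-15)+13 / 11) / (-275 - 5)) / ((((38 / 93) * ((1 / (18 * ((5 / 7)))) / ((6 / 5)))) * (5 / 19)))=-2204794803 / 90484625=-24.37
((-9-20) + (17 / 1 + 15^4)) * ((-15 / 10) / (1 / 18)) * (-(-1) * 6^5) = -10626300576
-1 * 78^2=-6084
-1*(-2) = 2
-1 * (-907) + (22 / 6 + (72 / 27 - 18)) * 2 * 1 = 2651 / 3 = 883.67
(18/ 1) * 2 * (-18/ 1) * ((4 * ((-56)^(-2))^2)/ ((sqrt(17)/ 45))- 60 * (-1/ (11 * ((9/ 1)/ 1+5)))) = -19440/ 77- 3645 * sqrt(17)/ 5224576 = -252.47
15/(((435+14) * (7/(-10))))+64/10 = 6.35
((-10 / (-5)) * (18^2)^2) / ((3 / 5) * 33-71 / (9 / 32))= -9447840 / 10469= -902.46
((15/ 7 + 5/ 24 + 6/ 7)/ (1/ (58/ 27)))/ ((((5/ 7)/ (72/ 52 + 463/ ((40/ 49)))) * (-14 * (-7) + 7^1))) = 660188683/ 12636000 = 52.25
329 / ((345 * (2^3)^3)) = 0.00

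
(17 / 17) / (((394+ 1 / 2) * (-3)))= -2 / 2367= -0.00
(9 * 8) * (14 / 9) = 112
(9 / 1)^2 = 81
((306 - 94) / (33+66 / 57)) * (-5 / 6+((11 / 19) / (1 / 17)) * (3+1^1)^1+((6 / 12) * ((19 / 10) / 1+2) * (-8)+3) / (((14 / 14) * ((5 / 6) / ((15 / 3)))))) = -2239462 / 9735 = -230.04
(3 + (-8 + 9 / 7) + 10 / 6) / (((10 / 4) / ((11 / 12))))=-473 / 630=-0.75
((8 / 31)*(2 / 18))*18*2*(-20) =-640 / 31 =-20.65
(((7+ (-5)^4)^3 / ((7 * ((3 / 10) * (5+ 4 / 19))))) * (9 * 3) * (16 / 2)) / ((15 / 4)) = 306962137088 / 231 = 1328840420.29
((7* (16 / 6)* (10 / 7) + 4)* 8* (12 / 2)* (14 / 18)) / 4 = 2576 / 9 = 286.22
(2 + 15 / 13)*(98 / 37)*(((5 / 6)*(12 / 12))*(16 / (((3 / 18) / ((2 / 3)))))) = 642880 / 1443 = 445.52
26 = 26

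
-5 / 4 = -1.25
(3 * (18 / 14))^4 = 531441 / 2401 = 221.34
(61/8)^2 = 3721/64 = 58.14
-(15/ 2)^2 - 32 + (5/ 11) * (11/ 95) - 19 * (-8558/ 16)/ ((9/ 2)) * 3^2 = 384504/ 19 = 20237.05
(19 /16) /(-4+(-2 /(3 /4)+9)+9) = 57 /544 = 0.10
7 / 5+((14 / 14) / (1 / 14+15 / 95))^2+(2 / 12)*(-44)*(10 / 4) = 116206 / 55815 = 2.08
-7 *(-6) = 42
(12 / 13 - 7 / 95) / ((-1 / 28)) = -29372 / 1235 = -23.78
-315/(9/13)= -455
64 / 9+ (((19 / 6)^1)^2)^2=139537 / 1296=107.67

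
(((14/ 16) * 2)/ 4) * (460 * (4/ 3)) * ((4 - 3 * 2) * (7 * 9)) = -33810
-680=-680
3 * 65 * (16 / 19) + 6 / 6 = 3139 / 19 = 165.21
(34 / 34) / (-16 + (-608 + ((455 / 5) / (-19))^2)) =-0.00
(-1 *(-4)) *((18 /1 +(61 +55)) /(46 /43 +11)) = 23048 /519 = 44.41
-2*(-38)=76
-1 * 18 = -18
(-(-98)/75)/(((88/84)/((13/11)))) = 4459/3025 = 1.47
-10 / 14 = -5 / 7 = -0.71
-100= -100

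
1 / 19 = 0.05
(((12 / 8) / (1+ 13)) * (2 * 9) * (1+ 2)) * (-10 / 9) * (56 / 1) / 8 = -45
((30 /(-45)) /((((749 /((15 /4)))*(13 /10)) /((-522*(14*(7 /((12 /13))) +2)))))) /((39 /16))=7528400 /126581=59.47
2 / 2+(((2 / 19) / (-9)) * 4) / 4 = 169 / 171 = 0.99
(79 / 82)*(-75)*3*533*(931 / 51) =-71710275 / 34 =-2109125.74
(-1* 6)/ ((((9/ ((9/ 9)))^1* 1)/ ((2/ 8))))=-1/ 6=-0.17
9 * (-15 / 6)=-45 / 2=-22.50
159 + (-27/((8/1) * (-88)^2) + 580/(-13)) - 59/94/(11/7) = 4314627727/37852672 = 113.98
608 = 608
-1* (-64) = 64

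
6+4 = 10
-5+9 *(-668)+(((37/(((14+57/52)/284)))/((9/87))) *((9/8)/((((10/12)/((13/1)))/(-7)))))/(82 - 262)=-27959136/19625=-1424.67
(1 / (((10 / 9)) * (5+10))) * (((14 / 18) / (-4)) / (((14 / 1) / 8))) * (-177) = 59 / 50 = 1.18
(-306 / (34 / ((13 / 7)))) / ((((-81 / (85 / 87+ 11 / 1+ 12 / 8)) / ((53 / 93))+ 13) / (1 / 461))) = -2077335 / 140587943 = -0.01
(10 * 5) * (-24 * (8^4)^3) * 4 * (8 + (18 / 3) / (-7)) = -16492674416640000 / 7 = -2356096345234285.71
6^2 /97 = 36 /97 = 0.37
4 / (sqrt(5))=4 * sqrt(5) / 5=1.79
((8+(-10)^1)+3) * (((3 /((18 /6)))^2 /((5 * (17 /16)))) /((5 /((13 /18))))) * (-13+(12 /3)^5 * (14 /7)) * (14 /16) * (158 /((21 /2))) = 1671956 /2295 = 728.52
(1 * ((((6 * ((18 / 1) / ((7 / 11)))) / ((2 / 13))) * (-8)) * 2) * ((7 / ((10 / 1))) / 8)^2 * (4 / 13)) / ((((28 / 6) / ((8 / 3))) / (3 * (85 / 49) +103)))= -3149388 / 1225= -2570.93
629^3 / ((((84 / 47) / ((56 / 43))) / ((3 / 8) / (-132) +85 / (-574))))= -178334017961101 / 6516048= -27368432.21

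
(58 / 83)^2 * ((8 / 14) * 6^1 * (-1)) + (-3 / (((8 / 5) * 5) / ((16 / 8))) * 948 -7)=-34704850 / 48223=-719.67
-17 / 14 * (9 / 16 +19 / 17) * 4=-8.16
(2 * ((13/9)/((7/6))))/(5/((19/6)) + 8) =38/147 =0.26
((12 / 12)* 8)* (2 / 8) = 2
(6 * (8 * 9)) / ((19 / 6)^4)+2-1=690193 / 130321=5.30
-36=-36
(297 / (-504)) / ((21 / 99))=-1089 / 392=-2.78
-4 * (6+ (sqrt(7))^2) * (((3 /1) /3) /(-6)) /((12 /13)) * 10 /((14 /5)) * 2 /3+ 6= 5359 /189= 28.35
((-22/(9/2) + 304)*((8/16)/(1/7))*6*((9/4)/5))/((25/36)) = 508788/125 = 4070.30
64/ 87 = 0.74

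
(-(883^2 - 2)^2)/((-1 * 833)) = 729786096.00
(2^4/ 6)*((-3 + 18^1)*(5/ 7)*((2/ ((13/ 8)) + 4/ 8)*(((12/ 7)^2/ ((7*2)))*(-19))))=-6156000/ 31213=-197.23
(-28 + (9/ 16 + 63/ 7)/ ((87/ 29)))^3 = -62570773/ 4096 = -15276.07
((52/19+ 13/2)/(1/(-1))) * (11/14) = -3861/532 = -7.26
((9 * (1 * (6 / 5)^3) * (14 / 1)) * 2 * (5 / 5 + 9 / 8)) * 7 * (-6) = -4858056 / 125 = -38864.45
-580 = -580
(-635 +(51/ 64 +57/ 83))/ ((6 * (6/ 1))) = -3365239/ 191232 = -17.60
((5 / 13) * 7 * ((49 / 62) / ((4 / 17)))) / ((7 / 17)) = 70805 / 3224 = 21.96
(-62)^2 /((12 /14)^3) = 329623 /54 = 6104.13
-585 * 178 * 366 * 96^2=-351236321280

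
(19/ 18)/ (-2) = -19/ 36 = -0.53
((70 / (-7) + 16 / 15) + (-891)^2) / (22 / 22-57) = -11908081 / 840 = -14176.29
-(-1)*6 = 6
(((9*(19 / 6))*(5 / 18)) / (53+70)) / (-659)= -95 / 972684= -0.00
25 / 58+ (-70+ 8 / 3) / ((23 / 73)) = -853543 / 4002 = -213.28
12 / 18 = 2 / 3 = 0.67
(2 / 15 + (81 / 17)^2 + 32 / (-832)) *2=2569483 / 56355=45.59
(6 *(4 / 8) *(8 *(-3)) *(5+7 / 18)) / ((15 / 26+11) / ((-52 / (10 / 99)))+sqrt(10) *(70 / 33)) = -105320172672 *sqrt(10) / 5757832885- 1116560016 / 5757832885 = -58.04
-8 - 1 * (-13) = 5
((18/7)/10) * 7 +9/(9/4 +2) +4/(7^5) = 5597071/1428595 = 3.92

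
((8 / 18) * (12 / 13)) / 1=16 / 39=0.41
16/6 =8/3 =2.67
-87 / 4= -21.75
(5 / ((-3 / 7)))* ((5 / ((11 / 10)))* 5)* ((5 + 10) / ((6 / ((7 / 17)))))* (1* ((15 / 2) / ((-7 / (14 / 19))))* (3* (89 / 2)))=204421875 / 7106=28767.50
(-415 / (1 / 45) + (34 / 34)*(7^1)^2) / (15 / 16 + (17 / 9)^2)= -4134.15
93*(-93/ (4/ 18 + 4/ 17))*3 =-3969891/ 70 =-56712.73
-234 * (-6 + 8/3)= 780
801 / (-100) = -801 / 100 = -8.01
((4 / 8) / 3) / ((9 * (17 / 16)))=8 / 459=0.02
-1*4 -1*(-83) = 79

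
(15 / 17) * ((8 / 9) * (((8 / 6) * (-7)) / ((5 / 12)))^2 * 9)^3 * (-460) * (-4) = 105006995308695.12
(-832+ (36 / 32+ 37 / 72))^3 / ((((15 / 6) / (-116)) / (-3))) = -79696681724.67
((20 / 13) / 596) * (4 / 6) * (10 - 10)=0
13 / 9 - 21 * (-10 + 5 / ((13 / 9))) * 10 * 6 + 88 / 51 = 16392605 / 1989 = 8241.63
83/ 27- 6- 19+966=25490/ 27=944.07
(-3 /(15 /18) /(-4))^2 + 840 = 84081 /100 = 840.81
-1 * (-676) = 676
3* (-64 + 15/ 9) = -187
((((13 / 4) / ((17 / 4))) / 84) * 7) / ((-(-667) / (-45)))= -0.00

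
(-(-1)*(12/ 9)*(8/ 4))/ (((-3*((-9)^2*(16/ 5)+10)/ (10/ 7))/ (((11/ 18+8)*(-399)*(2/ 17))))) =589000/ 308907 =1.91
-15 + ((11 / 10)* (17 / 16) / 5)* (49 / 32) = -14.64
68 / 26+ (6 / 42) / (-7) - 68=-41663 / 637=-65.41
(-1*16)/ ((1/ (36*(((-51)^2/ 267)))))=-499392/ 89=-5611.15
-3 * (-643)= 1929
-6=-6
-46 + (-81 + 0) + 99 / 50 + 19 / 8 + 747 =624.36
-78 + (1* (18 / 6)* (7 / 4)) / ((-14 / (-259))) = 153 / 8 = 19.12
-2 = -2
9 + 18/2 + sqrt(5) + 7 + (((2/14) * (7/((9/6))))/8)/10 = 27.24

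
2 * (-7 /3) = -14 /3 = -4.67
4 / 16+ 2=9 / 4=2.25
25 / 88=0.28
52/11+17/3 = 343/33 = 10.39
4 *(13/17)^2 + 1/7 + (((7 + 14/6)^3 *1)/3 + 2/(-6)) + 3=276.16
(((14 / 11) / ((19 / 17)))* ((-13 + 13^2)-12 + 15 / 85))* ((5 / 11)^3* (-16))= -3612000 / 14641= -246.70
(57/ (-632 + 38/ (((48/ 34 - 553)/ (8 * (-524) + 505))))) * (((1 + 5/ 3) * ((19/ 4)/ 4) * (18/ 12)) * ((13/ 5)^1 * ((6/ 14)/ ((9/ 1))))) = -44006261/ 496224680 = -0.09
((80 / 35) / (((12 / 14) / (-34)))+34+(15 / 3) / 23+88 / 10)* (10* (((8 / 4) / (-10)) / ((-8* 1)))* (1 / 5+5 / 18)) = -706877 / 124200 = -5.69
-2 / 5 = -0.40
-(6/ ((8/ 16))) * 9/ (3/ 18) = -648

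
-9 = -9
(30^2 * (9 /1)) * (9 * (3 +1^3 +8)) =874800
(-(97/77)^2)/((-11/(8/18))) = 37636/586971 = 0.06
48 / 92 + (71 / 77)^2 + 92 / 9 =14229583 / 1227303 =11.59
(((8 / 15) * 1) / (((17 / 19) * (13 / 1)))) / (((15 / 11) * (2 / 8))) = 6688 / 49725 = 0.13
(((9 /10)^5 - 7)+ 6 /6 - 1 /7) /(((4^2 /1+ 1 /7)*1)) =-3886657 /11300000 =-0.34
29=29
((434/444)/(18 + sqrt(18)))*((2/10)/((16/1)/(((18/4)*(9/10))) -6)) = -5859/1044140 + 1953*sqrt(2)/2088280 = -0.00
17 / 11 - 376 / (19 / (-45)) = 186443 / 209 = 892.07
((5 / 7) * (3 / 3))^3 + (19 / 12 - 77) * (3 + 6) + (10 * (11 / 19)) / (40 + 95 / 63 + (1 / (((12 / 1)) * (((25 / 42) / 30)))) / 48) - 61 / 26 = -48352003028649 / 71043980644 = -680.59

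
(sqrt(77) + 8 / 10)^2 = 8 * sqrt(77) / 5 + 1941 / 25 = 91.68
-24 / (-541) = 24 / 541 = 0.04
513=513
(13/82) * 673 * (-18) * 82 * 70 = -11023740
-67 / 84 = -0.80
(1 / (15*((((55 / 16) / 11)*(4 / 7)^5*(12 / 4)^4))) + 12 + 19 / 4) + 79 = 95.79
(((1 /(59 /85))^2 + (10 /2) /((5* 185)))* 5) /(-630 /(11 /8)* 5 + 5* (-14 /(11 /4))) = -7370583 /1640873780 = -0.00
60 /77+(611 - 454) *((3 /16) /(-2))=-34347 /2464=-13.94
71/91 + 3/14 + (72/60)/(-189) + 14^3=22481453/8190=2744.99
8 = 8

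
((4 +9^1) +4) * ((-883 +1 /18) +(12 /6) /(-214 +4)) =-9456437 /630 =-15010.22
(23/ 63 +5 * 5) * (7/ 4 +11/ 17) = 7661/ 126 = 60.80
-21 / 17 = -1.24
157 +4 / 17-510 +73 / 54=-322597 / 918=-351.41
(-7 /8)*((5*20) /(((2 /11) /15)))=-28875 /4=-7218.75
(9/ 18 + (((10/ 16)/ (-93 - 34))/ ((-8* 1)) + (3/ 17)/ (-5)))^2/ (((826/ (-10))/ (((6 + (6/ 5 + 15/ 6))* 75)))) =-30074859708051/ 15770493362176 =-1.91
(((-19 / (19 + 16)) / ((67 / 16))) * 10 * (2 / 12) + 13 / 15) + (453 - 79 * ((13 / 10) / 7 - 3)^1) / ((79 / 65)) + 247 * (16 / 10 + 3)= 1881265297 / 1111530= 1692.50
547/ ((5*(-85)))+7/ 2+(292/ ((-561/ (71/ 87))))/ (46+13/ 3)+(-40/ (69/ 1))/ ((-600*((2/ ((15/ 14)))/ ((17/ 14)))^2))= 478595716975487/ 217058993659200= 2.20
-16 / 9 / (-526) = 8 / 2367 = 0.00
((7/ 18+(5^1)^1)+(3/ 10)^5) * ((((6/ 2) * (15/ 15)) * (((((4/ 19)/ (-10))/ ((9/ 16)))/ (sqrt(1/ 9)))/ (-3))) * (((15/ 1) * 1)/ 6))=4852187/ 3206250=1.51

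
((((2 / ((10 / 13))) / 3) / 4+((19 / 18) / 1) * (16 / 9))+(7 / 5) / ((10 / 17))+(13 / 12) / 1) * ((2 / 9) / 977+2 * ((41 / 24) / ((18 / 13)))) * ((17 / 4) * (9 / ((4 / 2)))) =24904650769 / 94964400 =262.25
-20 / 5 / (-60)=1 / 15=0.07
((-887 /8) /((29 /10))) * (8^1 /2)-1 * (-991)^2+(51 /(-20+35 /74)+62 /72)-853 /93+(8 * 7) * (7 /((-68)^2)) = -45935639220101 /46765980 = -982244.77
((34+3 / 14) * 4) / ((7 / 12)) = 11496 / 49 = 234.61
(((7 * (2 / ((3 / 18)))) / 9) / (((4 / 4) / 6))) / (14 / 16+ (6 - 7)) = -448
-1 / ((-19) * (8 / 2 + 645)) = 1 / 12331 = 0.00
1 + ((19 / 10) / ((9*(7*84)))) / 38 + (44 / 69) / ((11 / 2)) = 2716583 / 2434320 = 1.12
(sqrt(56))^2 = 56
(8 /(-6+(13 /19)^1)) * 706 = -107312 /101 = -1062.50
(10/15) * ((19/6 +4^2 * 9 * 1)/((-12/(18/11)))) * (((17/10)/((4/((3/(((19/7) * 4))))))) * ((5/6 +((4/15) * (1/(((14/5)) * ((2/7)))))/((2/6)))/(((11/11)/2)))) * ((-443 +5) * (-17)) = -130400557/3040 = -42894.92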